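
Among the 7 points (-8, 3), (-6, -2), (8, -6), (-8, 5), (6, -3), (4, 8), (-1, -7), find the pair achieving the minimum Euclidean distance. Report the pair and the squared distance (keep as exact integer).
Pair = ((-8, 3), (-8, 5)); squared distance = 4

Compute all C(7, 2) = 21 pairwise squared distances (x_i − x_j)² + (y_i − y_j)². The minimum is 4, attained by the pair ((-8, 3), (-8, 5)).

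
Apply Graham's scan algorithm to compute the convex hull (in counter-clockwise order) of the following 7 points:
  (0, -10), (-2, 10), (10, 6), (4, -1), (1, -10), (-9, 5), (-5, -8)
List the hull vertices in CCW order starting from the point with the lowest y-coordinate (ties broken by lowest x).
Hull (CCW) = [(0, -10), (1, -10), (10, 6), (-2, 10), (-9, 5), (-5, -8)]

Graham scan procedure:
  1. Find the pivot p₀ = point with lowest y (tie → lowest x): (0, -10).
  2. Sort the remaining points by polar angle around p₀.
  3. Walk through sorted points, maintaining a stack; pop the top while the last three entries make a non-left turn (cross product ≤ 0).
  4. Final stack is the convex hull in CCW order: (0, -10), (1, -10), (10, 6), (-2, 10), (-9, 5), (-5, -8).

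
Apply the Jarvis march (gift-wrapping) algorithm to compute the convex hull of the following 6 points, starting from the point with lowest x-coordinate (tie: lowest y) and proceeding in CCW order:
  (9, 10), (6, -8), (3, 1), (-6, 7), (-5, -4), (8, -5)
Hull (CCW) = [(-6, 7), (-5, -4), (6, -8), (8, -5), (9, 10)]

Jarvis march: at each step, from the current hull vertex p, select the next vertex q as the point such that every other point lies strictly to the left of (or on) the directed line p → q. (Equivalently: for every other point r, the cross product (q − p) × (r − p) ≥ 0.)
Starting point (lowest x, tie lowest y): (-6, 7). Wrap until returning to start. Resulting hull: (-6, 7), (-5, -4), (6, -8), (8, -5), (9, 10).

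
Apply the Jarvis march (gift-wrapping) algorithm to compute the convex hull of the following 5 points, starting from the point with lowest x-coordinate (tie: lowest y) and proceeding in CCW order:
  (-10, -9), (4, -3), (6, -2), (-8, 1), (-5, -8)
Hull (CCW) = [(-10, -9), (-5, -8), (6, -2), (-8, 1)]

Jarvis march: at each step, from the current hull vertex p, select the next vertex q as the point such that every other point lies strictly to the left of (or on) the directed line p → q. (Equivalently: for every other point r, the cross product (q − p) × (r − p) ≥ 0.)
Starting point (lowest x, tie lowest y): (-10, -9). Wrap until returning to start. Resulting hull: (-10, -9), (-5, -8), (6, -2), (-8, 1).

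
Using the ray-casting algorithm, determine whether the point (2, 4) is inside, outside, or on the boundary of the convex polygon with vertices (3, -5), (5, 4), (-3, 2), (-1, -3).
The point (2, 4) lies strictly outside the polygon

Cast a horizontal ray to the right from the query point and count how many polygon edges it crosses (each edge strictly once or zero times, handled with the usual half-open convention). 
Parity of crossings → even ⇒ outside.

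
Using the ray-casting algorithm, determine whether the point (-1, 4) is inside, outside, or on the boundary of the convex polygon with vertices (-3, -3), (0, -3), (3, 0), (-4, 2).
The point (-1, 4) lies strictly outside the polygon

Cast a horizontal ray to the right from the query point and count how many polygon edges it crosses (each edge strictly once or zero times, handled with the usual half-open convention). 
Parity of crossings → even ⇒ outside.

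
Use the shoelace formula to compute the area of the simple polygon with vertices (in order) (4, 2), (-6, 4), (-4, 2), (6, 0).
Area = 16

Shoelace formula: Area = (1/2) |Σ_i (x_i · y_{i+1} − x_{i+1} · y_i)| (indices mod n). Compute each cross term:
  (4)(4) − (-6)(2) = 28
  (-6)(2) − (-4)(4) = 4
  (-4)(0) − (6)(2) = -12
  (6)(2) − (4)(0) = 12
Sum = 32, so (signed) Area = 32/2 = 16, |Area| = 16.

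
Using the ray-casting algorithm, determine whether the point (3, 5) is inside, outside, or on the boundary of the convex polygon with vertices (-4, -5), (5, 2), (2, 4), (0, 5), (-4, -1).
The point (3, 5) lies strictly outside the polygon

Cast a horizontal ray to the right from the query point and count how many polygon edges it crosses (each edge strictly once or zero times, handled with the usual half-open convention). 
Parity of crossings → even ⇒ outside.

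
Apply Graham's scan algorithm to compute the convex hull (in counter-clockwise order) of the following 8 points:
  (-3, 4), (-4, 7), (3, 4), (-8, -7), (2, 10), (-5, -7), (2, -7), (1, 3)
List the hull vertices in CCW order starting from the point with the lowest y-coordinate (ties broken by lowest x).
Hull (CCW) = [(-8, -7), (2, -7), (3, 4), (2, 10), (-4, 7)]

Graham scan procedure:
  1. Find the pivot p₀ = point with lowest y (tie → lowest x): (-8, -7).
  2. Sort the remaining points by polar angle around p₀.
  3. Walk through sorted points, maintaining a stack; pop the top while the last three entries make a non-left turn (cross product ≤ 0).
  4. Final stack is the convex hull in CCW order: (-8, -7), (2, -7), (3, 4), (2, 10), (-4, 7).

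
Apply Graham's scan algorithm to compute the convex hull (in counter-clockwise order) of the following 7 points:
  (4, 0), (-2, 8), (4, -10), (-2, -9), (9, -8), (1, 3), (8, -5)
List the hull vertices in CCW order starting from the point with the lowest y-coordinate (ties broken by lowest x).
Hull (CCW) = [(4, -10), (9, -8), (8, -5), (-2, 8), (-2, -9)]

Graham scan procedure:
  1. Find the pivot p₀ = point with lowest y (tie → lowest x): (4, -10).
  2. Sort the remaining points by polar angle around p₀.
  3. Walk through sorted points, maintaining a stack; pop the top while the last three entries make a non-left turn (cross product ≤ 0).
  4. Final stack is the convex hull in CCW order: (4, -10), (9, -8), (8, -5), (-2, 8), (-2, -9).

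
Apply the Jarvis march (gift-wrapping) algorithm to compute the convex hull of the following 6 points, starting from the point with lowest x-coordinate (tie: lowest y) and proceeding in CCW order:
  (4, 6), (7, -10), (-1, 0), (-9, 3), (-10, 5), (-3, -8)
Hull (CCW) = [(-10, 5), (-9, 3), (-3, -8), (7, -10), (4, 6)]

Jarvis march: at each step, from the current hull vertex p, select the next vertex q as the point such that every other point lies strictly to the left of (or on) the directed line p → q. (Equivalently: for every other point r, the cross product (q − p) × (r − p) ≥ 0.)
Starting point (lowest x, tie lowest y): (-10, 5). Wrap until returning to start. Resulting hull: (-10, 5), (-9, 3), (-3, -8), (7, -10), (4, 6).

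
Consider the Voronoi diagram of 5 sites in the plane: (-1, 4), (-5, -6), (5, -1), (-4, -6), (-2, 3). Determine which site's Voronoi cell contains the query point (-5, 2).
Nearest site = (-2, 3)

The Voronoi cell of site s contains exactly those query points closer to s than to any other site. Compute squared distances from q = (-5, 2) to each site:
  (-2 − -5)² + (3 − 2)² = 10
  (-1 − -5)² + (4 − 2)² = 20
  (-5 − -5)² + (-6 − 2)² = 64
  (-4 − -5)² + (-6 − 2)² = 65
  (5 − -5)² + (-1 − 2)² = 109
Minimum is attained by (-2, 3), so q lies in its Voronoi cell.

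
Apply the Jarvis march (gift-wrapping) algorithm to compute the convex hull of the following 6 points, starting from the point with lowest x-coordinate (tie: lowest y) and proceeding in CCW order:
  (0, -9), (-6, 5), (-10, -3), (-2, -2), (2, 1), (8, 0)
Hull (CCW) = [(-10, -3), (0, -9), (8, 0), (-6, 5)]

Jarvis march: at each step, from the current hull vertex p, select the next vertex q as the point such that every other point lies strictly to the left of (or on) the directed line p → q. (Equivalently: for every other point r, the cross product (q − p) × (r − p) ≥ 0.)
Starting point (lowest x, tie lowest y): (-10, -3). Wrap until returning to start. Resulting hull: (-10, -3), (0, -9), (8, 0), (-6, 5).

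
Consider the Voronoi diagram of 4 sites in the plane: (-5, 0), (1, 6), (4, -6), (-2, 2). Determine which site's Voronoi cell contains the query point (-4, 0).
Nearest site = (-5, 0)

The Voronoi cell of site s contains exactly those query points closer to s than to any other site. Compute squared distances from q = (-4, 0) to each site:
  (-5 − -4)² + (0 − 0)² = 1
  (-2 − -4)² + (2 − 0)² = 8
  (1 − -4)² + (6 − 0)² = 61
  (4 − -4)² + (-6 − 0)² = 100
Minimum is attained by (-5, 0), so q lies in its Voronoi cell.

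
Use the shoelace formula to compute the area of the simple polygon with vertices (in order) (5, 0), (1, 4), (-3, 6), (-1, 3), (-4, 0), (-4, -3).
Area = 37

Shoelace formula: Area = (1/2) |Σ_i (x_i · y_{i+1} − x_{i+1} · y_i)| (indices mod n). Compute each cross term:
  (5)(4) − (1)(0) = 20
  (1)(6) − (-3)(4) = 18
  (-3)(3) − (-1)(6) = -3
  (-1)(0) − (-4)(3) = 12
  (-4)(-3) − (-4)(0) = 12
  (-4)(0) − (5)(-3) = 15
Sum = 74, so (signed) Area = 74/2 = 37, |Area| = 37.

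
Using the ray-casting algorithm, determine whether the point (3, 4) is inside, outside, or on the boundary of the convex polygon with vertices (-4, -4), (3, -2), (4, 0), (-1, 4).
The point (3, 4) lies strictly outside the polygon

Cast a horizontal ray to the right from the query point and count how many polygon edges it crosses (each edge strictly once or zero times, handled with the usual half-open convention). 
Parity of crossings → even ⇒ outside.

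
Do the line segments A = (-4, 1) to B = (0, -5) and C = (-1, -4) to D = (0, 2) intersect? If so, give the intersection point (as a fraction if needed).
Yes; intersection at (-14/15, -18/5) (t = 23/30 on AB, s = 1/15 on CD)

Parametrize AB as A + t(B − A) = (-4 + 4 t, 1 + -6 t) and CD as C + s(D − C) = (-1 + 1 s, -4 + 6 s). Solve the linear system for (t, s). Determinant = -30 ≠ 0, so a unique intersection of the containing lines exists. Solution: t = 23/30, s = 1/15 — both in [0, 1], so the segments cross. Intersection point: (-14/15, -18/5).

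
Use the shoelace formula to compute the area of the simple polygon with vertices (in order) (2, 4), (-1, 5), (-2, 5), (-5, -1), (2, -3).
Area = 77/2

Shoelace formula: Area = (1/2) |Σ_i (x_i · y_{i+1} − x_{i+1} · y_i)| (indices mod n). Compute each cross term:
  (2)(5) − (-1)(4) = 14
  (-1)(5) − (-2)(5) = 5
  (-2)(-1) − (-5)(5) = 27
  (-5)(-3) − (2)(-1) = 17
  (2)(4) − (2)(-3) = 14
Sum = 77, so (signed) Area = 77/2 = 77/2, |Area| = 77/2.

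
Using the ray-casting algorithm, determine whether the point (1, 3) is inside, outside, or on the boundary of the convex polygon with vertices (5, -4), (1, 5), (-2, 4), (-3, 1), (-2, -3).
The point (1, 3) lies strictly inside the polygon

Cast a horizontal ray to the right from the query point and count how many polygon edges it crosses (each edge strictly once or zero times, handled with the usual half-open convention). 
Parity of crossings → odd ⇒ inside.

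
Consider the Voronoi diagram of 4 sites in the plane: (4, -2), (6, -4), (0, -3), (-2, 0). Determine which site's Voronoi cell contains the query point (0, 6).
Nearest site = (-2, 0)

The Voronoi cell of site s contains exactly those query points closer to s than to any other site. Compute squared distances from q = (0, 6) to each site:
  (-2 − 0)² + (0 − 6)² = 40
  (4 − 0)² + (-2 − 6)² = 80
  (0 − 0)² + (-3 − 6)² = 81
  (6 − 0)² + (-4 − 6)² = 136
Minimum is attained by (-2, 0), so q lies in its Voronoi cell.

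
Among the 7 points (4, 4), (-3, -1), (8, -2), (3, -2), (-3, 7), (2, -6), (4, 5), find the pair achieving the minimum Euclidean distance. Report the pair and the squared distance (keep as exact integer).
Pair = ((4, 4), (4, 5)); squared distance = 1

Compute all C(7, 2) = 21 pairwise squared distances (x_i − x_j)² + (y_i − y_j)². The minimum is 1, attained by the pair ((4, 4), (4, 5)).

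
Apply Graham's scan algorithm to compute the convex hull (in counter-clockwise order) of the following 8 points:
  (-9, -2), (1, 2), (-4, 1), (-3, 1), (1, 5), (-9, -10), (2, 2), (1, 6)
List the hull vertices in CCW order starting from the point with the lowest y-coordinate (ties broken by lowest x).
Hull (CCW) = [(-9, -10), (2, 2), (1, 6), (-9, -2)]

Graham scan procedure:
  1. Find the pivot p₀ = point with lowest y (tie → lowest x): (-9, -10).
  2. Sort the remaining points by polar angle around p₀.
  3. Walk through sorted points, maintaining a stack; pop the top while the last three entries make a non-left turn (cross product ≤ 0).
  4. Final stack is the convex hull in CCW order: (-9, -10), (2, 2), (1, 6), (-9, -2).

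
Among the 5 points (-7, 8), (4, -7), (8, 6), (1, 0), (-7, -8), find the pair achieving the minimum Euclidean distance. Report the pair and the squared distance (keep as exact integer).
Pair = ((4, -7), (1, 0)); squared distance = 58

Compute all C(5, 2) = 10 pairwise squared distances (x_i − x_j)² + (y_i − y_j)². The minimum is 58, attained by the pair ((4, -7), (1, 0)).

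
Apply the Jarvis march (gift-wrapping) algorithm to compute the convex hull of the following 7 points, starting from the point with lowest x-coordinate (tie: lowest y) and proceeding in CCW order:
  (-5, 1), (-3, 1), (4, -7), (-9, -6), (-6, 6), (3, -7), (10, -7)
Hull (CCW) = [(-9, -6), (3, -7), (10, -7), (-6, 6)]

Jarvis march: at each step, from the current hull vertex p, select the next vertex q as the point such that every other point lies strictly to the left of (or on) the directed line p → q. (Equivalently: for every other point r, the cross product (q − p) × (r − p) ≥ 0.)
Starting point (lowest x, tie lowest y): (-9, -6). Wrap until returning to start. Resulting hull: (-9, -6), (3, -7), (10, -7), (-6, 6).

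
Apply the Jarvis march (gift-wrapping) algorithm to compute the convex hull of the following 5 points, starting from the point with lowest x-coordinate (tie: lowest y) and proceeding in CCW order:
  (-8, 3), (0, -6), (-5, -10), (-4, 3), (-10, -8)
Hull (CCW) = [(-10, -8), (-5, -10), (0, -6), (-4, 3), (-8, 3)]

Jarvis march: at each step, from the current hull vertex p, select the next vertex q as the point such that every other point lies strictly to the left of (or on) the directed line p → q. (Equivalently: for every other point r, the cross product (q − p) × (r − p) ≥ 0.)
Starting point (lowest x, tie lowest y): (-10, -8). Wrap until returning to start. Resulting hull: (-10, -8), (-5, -10), (0, -6), (-4, 3), (-8, 3).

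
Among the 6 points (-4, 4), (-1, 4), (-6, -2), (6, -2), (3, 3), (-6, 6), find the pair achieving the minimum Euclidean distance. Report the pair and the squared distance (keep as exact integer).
Pair = ((-4, 4), (-6, 6)); squared distance = 8

Compute all C(6, 2) = 15 pairwise squared distances (x_i − x_j)² + (y_i − y_j)². The minimum is 8, attained by the pair ((-4, 4), (-6, 6)).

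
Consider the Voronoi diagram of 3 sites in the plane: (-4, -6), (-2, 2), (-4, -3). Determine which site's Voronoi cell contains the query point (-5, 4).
Nearest site = (-2, 2)

The Voronoi cell of site s contains exactly those query points closer to s than to any other site. Compute squared distances from q = (-5, 4) to each site:
  (-2 − -5)² + (2 − 4)² = 13
  (-4 − -5)² + (-3 − 4)² = 50
  (-4 − -5)² + (-6 − 4)² = 101
Minimum is attained by (-2, 2), so q lies in its Voronoi cell.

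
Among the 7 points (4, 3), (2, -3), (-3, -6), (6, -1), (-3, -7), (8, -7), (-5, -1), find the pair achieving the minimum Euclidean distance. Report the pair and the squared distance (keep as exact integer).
Pair = ((-3, -6), (-3, -7)); squared distance = 1

Compute all C(7, 2) = 21 pairwise squared distances (x_i − x_j)² + (y_i − y_j)². The minimum is 1, attained by the pair ((-3, -6), (-3, -7)).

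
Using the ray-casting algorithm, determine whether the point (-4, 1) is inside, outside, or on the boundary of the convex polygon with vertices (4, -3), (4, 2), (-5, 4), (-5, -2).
The point (-4, 1) lies strictly inside the polygon

Cast a horizontal ray to the right from the query point and count how many polygon edges it crosses (each edge strictly once or zero times, handled with the usual half-open convention). 
Parity of crossings → odd ⇒ inside.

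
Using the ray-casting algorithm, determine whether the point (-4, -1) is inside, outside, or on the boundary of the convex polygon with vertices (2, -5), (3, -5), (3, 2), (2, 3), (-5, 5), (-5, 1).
The point (-4, -1) lies strictly outside the polygon

Cast a horizontal ray to the right from the query point and count how many polygon edges it crosses (each edge strictly once or zero times, handled with the usual half-open convention). 
Parity of crossings → even ⇒ outside.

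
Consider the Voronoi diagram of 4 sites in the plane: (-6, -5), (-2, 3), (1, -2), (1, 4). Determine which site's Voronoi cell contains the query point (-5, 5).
Nearest site = (-2, 3)

The Voronoi cell of site s contains exactly those query points closer to s than to any other site. Compute squared distances from q = (-5, 5) to each site:
  (-2 − -5)² + (3 − 5)² = 13
  (1 − -5)² + (4 − 5)² = 37
  (1 − -5)² + (-2 − 5)² = 85
  (-6 − -5)² + (-5 − 5)² = 101
Minimum is attained by (-2, 3), so q lies in its Voronoi cell.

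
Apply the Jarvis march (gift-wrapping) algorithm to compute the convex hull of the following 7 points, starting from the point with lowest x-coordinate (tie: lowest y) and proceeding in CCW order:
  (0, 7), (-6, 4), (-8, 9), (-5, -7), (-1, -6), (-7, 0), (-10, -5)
Hull (CCW) = [(-10, -5), (-5, -7), (-1, -6), (0, 7), (-8, 9)]

Jarvis march: at each step, from the current hull vertex p, select the next vertex q as the point such that every other point lies strictly to the left of (or on) the directed line p → q. (Equivalently: for every other point r, the cross product (q − p) × (r − p) ≥ 0.)
Starting point (lowest x, tie lowest y): (-10, -5). Wrap until returning to start. Resulting hull: (-10, -5), (-5, -7), (-1, -6), (0, 7), (-8, 9).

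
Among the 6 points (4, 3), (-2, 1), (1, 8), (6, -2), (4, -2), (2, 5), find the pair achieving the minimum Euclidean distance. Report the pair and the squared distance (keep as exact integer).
Pair = ((6, -2), (4, -2)); squared distance = 4

Compute all C(6, 2) = 15 pairwise squared distances (x_i − x_j)² + (y_i − y_j)². The minimum is 4, attained by the pair ((6, -2), (4, -2)).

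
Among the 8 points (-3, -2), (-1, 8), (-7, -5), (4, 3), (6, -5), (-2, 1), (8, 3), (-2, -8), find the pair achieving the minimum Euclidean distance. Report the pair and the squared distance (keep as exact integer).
Pair = ((-3, -2), (-2, 1)); squared distance = 10

Compute all C(8, 2) = 28 pairwise squared distances (x_i − x_j)² + (y_i − y_j)². The minimum is 10, attained by the pair ((-3, -2), (-2, 1)).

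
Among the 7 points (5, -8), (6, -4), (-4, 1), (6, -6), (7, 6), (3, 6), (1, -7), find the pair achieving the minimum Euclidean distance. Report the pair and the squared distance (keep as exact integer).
Pair = ((6, -4), (6, -6)); squared distance = 4

Compute all C(7, 2) = 21 pairwise squared distances (x_i − x_j)² + (y_i − y_j)². The minimum is 4, attained by the pair ((6, -4), (6, -6)).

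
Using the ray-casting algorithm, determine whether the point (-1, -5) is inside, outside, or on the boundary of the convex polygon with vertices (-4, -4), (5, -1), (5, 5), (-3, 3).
The point (-1, -5) lies strictly outside the polygon

Cast a horizontal ray to the right from the query point and count how many polygon edges it crosses (each edge strictly once or zero times, handled with the usual half-open convention). 
Parity of crossings → even ⇒ outside.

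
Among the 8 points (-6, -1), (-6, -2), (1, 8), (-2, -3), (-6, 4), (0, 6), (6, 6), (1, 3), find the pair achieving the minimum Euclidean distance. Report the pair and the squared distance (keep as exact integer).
Pair = ((-6, -1), (-6, -2)); squared distance = 1

Compute all C(8, 2) = 28 pairwise squared distances (x_i − x_j)² + (y_i − y_j)². The minimum is 1, attained by the pair ((-6, -1), (-6, -2)).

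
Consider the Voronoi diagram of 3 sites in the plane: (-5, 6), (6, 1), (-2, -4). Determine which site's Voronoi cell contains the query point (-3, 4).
Nearest site = (-5, 6)

The Voronoi cell of site s contains exactly those query points closer to s than to any other site. Compute squared distances from q = (-3, 4) to each site:
  (-5 − -3)² + (6 − 4)² = 8
  (-2 − -3)² + (-4 − 4)² = 65
  (6 − -3)² + (1 − 4)² = 90
Minimum is attained by (-5, 6), so q lies in its Voronoi cell.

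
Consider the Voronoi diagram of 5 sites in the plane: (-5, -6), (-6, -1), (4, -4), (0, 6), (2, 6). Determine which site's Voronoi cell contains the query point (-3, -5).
Nearest site = (-5, -6)

The Voronoi cell of site s contains exactly those query points closer to s than to any other site. Compute squared distances from q = (-3, -5) to each site:
  (-5 − -3)² + (-6 − -5)² = 5
  (-6 − -3)² + (-1 − -5)² = 25
  (4 − -3)² + (-4 − -5)² = 50
  (0 − -3)² + (6 − -5)² = 130
  (2 − -3)² + (6 − -5)² = 146
Minimum is attained by (-5, -6), so q lies in its Voronoi cell.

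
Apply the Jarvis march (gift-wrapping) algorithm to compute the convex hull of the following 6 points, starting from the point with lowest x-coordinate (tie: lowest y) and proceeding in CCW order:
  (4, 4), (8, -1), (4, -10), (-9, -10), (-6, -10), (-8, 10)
Hull (CCW) = [(-9, -10), (4, -10), (8, -1), (4, 4), (-8, 10)]

Jarvis march: at each step, from the current hull vertex p, select the next vertex q as the point such that every other point lies strictly to the left of (or on) the directed line p → q. (Equivalently: for every other point r, the cross product (q − p) × (r − p) ≥ 0.)
Starting point (lowest x, tie lowest y): (-9, -10). Wrap until returning to start. Resulting hull: (-9, -10), (4, -10), (8, -1), (4, 4), (-8, 10).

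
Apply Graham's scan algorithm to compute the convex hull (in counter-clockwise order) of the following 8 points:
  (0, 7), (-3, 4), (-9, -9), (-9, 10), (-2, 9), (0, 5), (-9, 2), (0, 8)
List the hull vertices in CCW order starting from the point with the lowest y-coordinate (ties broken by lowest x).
Hull (CCW) = [(-9, -9), (0, 5), (0, 8), (-2, 9), (-9, 10)]

Graham scan procedure:
  1. Find the pivot p₀ = point with lowest y (tie → lowest x): (-9, -9).
  2. Sort the remaining points by polar angle around p₀.
  3. Walk through sorted points, maintaining a stack; pop the top while the last three entries make a non-left turn (cross product ≤ 0).
  4. Final stack is the convex hull in CCW order: (-9, -9), (0, 5), (0, 8), (-2, 9), (-9, 10).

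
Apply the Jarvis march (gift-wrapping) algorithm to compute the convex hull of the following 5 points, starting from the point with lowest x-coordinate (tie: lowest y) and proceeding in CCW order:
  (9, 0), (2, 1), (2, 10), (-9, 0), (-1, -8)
Hull (CCW) = [(-9, 0), (-1, -8), (9, 0), (2, 10)]

Jarvis march: at each step, from the current hull vertex p, select the next vertex q as the point such that every other point lies strictly to the left of (or on) the directed line p → q. (Equivalently: for every other point r, the cross product (q − p) × (r − p) ≥ 0.)
Starting point (lowest x, tie lowest y): (-9, 0). Wrap until returning to start. Resulting hull: (-9, 0), (-1, -8), (9, 0), (2, 10).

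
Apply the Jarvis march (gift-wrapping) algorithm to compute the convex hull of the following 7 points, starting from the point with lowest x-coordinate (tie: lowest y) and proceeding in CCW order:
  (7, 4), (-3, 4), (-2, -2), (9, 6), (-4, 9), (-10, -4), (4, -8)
Hull (CCW) = [(-10, -4), (4, -8), (9, 6), (-4, 9)]

Jarvis march: at each step, from the current hull vertex p, select the next vertex q as the point such that every other point lies strictly to the left of (or on) the directed line p → q. (Equivalently: for every other point r, the cross product (q − p) × (r − p) ≥ 0.)
Starting point (lowest x, tie lowest y): (-10, -4). Wrap until returning to start. Resulting hull: (-10, -4), (4, -8), (9, 6), (-4, 9).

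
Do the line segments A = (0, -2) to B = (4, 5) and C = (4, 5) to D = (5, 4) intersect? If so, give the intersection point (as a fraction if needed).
Yes; intersection at (4, 5) (t = 1 on AB, s = 0 on CD)

Parametrize AB as A + t(B − A) = (0 + 4 t, -2 + 7 t) and CD as C + s(D − C) = (4 + 1 s, 5 + -1 s). Solve the linear system for (t, s). Determinant = 11 ≠ 0, so a unique intersection of the containing lines exists. Solution: t = 1, s = 0 — both in [0, 1], so the segments cross. Intersection point: (4, 5).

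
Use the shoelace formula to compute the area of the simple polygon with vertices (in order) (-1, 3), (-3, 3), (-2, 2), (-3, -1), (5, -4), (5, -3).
Area = 24

Shoelace formula: Area = (1/2) |Σ_i (x_i · y_{i+1} − x_{i+1} · y_i)| (indices mod n). Compute each cross term:
  (-1)(3) − (-3)(3) = 6
  (-3)(2) − (-2)(3) = 0
  (-2)(-1) − (-3)(2) = 8
  (-3)(-4) − (5)(-1) = 17
  (5)(-3) − (5)(-4) = 5
  (5)(3) − (-1)(-3) = 12
Sum = 48, so (signed) Area = 48/2 = 24, |Area| = 24.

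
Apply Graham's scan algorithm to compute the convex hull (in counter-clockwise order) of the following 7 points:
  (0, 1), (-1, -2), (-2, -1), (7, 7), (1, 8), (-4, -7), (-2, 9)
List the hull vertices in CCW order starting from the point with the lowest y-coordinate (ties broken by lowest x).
Hull (CCW) = [(-4, -7), (7, 7), (-2, 9)]

Graham scan procedure:
  1. Find the pivot p₀ = point with lowest y (tie → lowest x): (-4, -7).
  2. Sort the remaining points by polar angle around p₀.
  3. Walk through sorted points, maintaining a stack; pop the top while the last three entries make a non-left turn (cross product ≤ 0).
  4. Final stack is the convex hull in CCW order: (-4, -7), (7, 7), (-2, 9).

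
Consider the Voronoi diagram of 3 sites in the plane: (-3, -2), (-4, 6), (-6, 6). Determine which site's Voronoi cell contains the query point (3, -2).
Nearest site = (-3, -2)

The Voronoi cell of site s contains exactly those query points closer to s than to any other site. Compute squared distances from q = (3, -2) to each site:
  (-3 − 3)² + (-2 − -2)² = 36
  (-4 − 3)² + (6 − -2)² = 113
  (-6 − 3)² + (6 − -2)² = 145
Minimum is attained by (-3, -2), so q lies in its Voronoi cell.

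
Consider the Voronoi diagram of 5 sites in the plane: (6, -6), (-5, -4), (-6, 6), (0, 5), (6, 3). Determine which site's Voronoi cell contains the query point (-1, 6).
Nearest site = (0, 5)

The Voronoi cell of site s contains exactly those query points closer to s than to any other site. Compute squared distances from q = (-1, 6) to each site:
  (0 − -1)² + (5 − 6)² = 2
  (-6 − -1)² + (6 − 6)² = 25
  (6 − -1)² + (3 − 6)² = 58
  (-5 − -1)² + (-4 − 6)² = 116
  (6 − -1)² + (-6 − 6)² = 193
Minimum is attained by (0, 5), so q lies in its Voronoi cell.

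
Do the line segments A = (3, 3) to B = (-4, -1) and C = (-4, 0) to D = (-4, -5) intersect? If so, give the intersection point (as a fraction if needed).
Yes; intersection at (-4, -1) (t = 1 on AB, s = 1/5 on CD)

Parametrize AB as A + t(B − A) = (3 + -7 t, 3 + -4 t) and CD as C + s(D − C) = (-4 + 0 s, 0 + -5 s). Solve the linear system for (t, s). Determinant = -35 ≠ 0, so a unique intersection of the containing lines exists. Solution: t = 1, s = 1/5 — both in [0, 1], so the segments cross. Intersection point: (-4, -1).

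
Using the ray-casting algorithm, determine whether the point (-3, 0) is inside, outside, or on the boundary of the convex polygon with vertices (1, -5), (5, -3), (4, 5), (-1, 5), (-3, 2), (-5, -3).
The point (-3, 0) lies strictly inside the polygon

Cast a horizontal ray to the right from the query point and count how many polygon edges it crosses (each edge strictly once or zero times, handled with the usual half-open convention). 
Parity of crossings → odd ⇒ inside.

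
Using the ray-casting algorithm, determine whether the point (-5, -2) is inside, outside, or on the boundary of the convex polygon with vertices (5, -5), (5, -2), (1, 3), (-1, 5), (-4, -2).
The point (-5, -2) lies strictly outside the polygon

Cast a horizontal ray to the right from the query point and count how many polygon edges it crosses (each edge strictly once or zero times, handled with the usual half-open convention). 
Parity of crossings → even ⇒ outside.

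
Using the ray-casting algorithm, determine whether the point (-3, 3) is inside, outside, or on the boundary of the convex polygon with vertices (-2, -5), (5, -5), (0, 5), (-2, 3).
The point (-3, 3) lies strictly outside the polygon

Cast a horizontal ray to the right from the query point and count how many polygon edges it crosses (each edge strictly once or zero times, handled with the usual half-open convention). 
Parity of crossings → even ⇒ outside.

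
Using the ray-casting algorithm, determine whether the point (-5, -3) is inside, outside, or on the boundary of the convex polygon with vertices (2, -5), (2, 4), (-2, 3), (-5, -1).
The point (-5, -3) lies strictly outside the polygon

Cast a horizontal ray to the right from the query point and count how many polygon edges it crosses (each edge strictly once or zero times, handled with the usual half-open convention). 
Parity of crossings → even ⇒ outside.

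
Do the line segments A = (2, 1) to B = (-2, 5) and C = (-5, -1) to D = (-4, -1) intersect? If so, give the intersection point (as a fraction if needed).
No (intersection of containing lines falls outside at least one segment)

Parametrize and solve: t = -1/2, s = 9. At least one of these is outside [0, 1], so the segments do not intersect.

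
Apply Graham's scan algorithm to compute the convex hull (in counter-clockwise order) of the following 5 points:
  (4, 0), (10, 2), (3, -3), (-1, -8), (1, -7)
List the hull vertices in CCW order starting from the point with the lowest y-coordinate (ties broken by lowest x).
Hull (CCW) = [(-1, -8), (1, -7), (10, 2), (4, 0)]

Graham scan procedure:
  1. Find the pivot p₀ = point with lowest y (tie → lowest x): (-1, -8).
  2. Sort the remaining points by polar angle around p₀.
  3. Walk through sorted points, maintaining a stack; pop the top while the last three entries make a non-left turn (cross product ≤ 0).
  4. Final stack is the convex hull in CCW order: (-1, -8), (1, -7), (10, 2), (4, 0).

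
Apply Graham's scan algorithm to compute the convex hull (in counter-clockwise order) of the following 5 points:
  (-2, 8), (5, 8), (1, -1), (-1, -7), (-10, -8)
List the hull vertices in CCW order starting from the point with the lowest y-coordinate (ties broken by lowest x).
Hull (CCW) = [(-10, -8), (-1, -7), (5, 8), (-2, 8)]

Graham scan procedure:
  1. Find the pivot p₀ = point with lowest y (tie → lowest x): (-10, -8).
  2. Sort the remaining points by polar angle around p₀.
  3. Walk through sorted points, maintaining a stack; pop the top while the last three entries make a non-left turn (cross product ≤ 0).
  4. Final stack is the convex hull in CCW order: (-10, -8), (-1, -7), (5, 8), (-2, 8).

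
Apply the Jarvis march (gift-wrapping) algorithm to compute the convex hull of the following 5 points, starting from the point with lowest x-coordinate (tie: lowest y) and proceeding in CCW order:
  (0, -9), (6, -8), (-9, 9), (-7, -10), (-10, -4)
Hull (CCW) = [(-10, -4), (-7, -10), (0, -9), (6, -8), (-9, 9)]

Jarvis march: at each step, from the current hull vertex p, select the next vertex q as the point such that every other point lies strictly to the left of (or on) the directed line p → q. (Equivalently: for every other point r, the cross product (q − p) × (r − p) ≥ 0.)
Starting point (lowest x, tie lowest y): (-10, -4). Wrap until returning to start. Resulting hull: (-10, -4), (-7, -10), (0, -9), (6, -8), (-9, 9).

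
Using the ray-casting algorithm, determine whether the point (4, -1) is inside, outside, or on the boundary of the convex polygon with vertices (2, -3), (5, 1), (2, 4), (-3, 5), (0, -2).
The point (4, -1) lies strictly outside the polygon

Cast a horizontal ray to the right from the query point and count how many polygon edges it crosses (each edge strictly once or zero times, handled with the usual half-open convention). 
Parity of crossings → even ⇒ outside.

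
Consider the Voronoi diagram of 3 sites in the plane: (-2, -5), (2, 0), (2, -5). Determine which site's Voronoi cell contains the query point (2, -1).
Nearest site = (2, 0)

The Voronoi cell of site s contains exactly those query points closer to s than to any other site. Compute squared distances from q = (2, -1) to each site:
  (2 − 2)² + (0 − -1)² = 1
  (2 − 2)² + (-5 − -1)² = 16
  (-2 − 2)² + (-5 − -1)² = 32
Minimum is attained by (2, 0), so q lies in its Voronoi cell.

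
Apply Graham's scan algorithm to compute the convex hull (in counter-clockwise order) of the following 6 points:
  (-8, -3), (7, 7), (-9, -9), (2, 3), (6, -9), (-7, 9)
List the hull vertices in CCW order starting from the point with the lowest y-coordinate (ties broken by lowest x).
Hull (CCW) = [(-9, -9), (6, -9), (7, 7), (-7, 9)]

Graham scan procedure:
  1. Find the pivot p₀ = point with lowest y (tie → lowest x): (-9, -9).
  2. Sort the remaining points by polar angle around p₀.
  3. Walk through sorted points, maintaining a stack; pop the top while the last three entries make a non-left turn (cross product ≤ 0).
  4. Final stack is the convex hull in CCW order: (-9, -9), (6, -9), (7, 7), (-7, 9).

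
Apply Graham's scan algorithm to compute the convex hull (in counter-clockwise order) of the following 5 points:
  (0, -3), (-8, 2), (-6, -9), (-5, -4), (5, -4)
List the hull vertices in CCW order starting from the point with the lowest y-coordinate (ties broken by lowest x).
Hull (CCW) = [(-6, -9), (5, -4), (-8, 2)]

Graham scan procedure:
  1. Find the pivot p₀ = point with lowest y (tie → lowest x): (-6, -9).
  2. Sort the remaining points by polar angle around p₀.
  3. Walk through sorted points, maintaining a stack; pop the top while the last three entries make a non-left turn (cross product ≤ 0).
  4. Final stack is the convex hull in CCW order: (-6, -9), (5, -4), (-8, 2).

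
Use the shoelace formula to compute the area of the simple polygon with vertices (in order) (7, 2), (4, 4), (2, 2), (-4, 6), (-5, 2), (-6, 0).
Area = 31

Shoelace formula: Area = (1/2) |Σ_i (x_i · y_{i+1} − x_{i+1} · y_i)| (indices mod n). Compute each cross term:
  (7)(4) − (4)(2) = 20
  (4)(2) − (2)(4) = 0
  (2)(6) − (-4)(2) = 20
  (-4)(2) − (-5)(6) = 22
  (-5)(0) − (-6)(2) = 12
  (-6)(2) − (7)(0) = -12
Sum = 62, so (signed) Area = 62/2 = 31, |Area| = 31.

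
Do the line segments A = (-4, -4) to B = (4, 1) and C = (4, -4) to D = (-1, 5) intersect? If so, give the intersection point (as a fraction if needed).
Yes; intersection at (188/97, -28/97) (t = 72/97 on AB, s = 40/97 on CD)

Parametrize AB as A + t(B − A) = (-4 + 8 t, -4 + 5 t) and CD as C + s(D − C) = (4 + -5 s, -4 + 9 s). Solve the linear system for (t, s). Determinant = -97 ≠ 0, so a unique intersection of the containing lines exists. Solution: t = 72/97, s = 40/97 — both in [0, 1], so the segments cross. Intersection point: (188/97, -28/97).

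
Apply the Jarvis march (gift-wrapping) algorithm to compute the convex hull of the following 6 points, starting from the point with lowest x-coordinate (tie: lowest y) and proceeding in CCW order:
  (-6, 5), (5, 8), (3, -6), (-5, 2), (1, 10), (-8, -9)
Hull (CCW) = [(-8, -9), (3, -6), (5, 8), (1, 10), (-6, 5)]

Jarvis march: at each step, from the current hull vertex p, select the next vertex q as the point such that every other point lies strictly to the left of (or on) the directed line p → q. (Equivalently: for every other point r, the cross product (q − p) × (r − p) ≥ 0.)
Starting point (lowest x, tie lowest y): (-8, -9). Wrap until returning to start. Resulting hull: (-8, -9), (3, -6), (5, 8), (1, 10), (-6, 5).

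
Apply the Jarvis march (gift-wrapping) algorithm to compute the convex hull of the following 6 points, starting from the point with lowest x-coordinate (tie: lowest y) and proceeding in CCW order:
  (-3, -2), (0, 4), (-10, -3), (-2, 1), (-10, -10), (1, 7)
Hull (CCW) = [(-10, -10), (-3, -2), (0, 4), (1, 7), (-10, -3)]

Jarvis march: at each step, from the current hull vertex p, select the next vertex q as the point such that every other point lies strictly to the left of (or on) the directed line p → q. (Equivalently: for every other point r, the cross product (q − p) × (r − p) ≥ 0.)
Starting point (lowest x, tie lowest y): (-10, -10). Wrap until returning to start. Resulting hull: (-10, -10), (-3, -2), (0, 4), (1, 7), (-10, -3).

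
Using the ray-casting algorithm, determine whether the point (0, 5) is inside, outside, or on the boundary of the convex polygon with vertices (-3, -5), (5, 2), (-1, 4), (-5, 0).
The point (0, 5) lies strictly outside the polygon

Cast a horizontal ray to the right from the query point and count how many polygon edges it crosses (each edge strictly once or zero times, handled with the usual half-open convention). 
Parity of crossings → even ⇒ outside.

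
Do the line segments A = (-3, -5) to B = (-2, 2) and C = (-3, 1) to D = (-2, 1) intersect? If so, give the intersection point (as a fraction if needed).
Yes; intersection at (-15/7, 1) (t = 6/7 on AB, s = 6/7 on CD)

Parametrize AB as A + t(B − A) = (-3 + 1 t, -5 + 7 t) and CD as C + s(D − C) = (-3 + 1 s, 1 + 0 s). Solve the linear system for (t, s). Determinant = 7 ≠ 0, so a unique intersection of the containing lines exists. Solution: t = 6/7, s = 6/7 — both in [0, 1], so the segments cross. Intersection point: (-15/7, 1).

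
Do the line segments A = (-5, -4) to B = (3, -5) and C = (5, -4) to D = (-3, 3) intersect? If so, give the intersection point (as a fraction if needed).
No (intersection of containing lines falls outside at least one segment)

Parametrize and solve: t = 35/24, s = -5/24. At least one of these is outside [0, 1], so the segments do not intersect.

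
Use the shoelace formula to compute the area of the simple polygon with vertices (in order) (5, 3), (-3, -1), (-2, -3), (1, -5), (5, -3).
Area = 38

Shoelace formula: Area = (1/2) |Σ_i (x_i · y_{i+1} − x_{i+1} · y_i)| (indices mod n). Compute each cross term:
  (5)(-1) − (-3)(3) = 4
  (-3)(-3) − (-2)(-1) = 7
  (-2)(-5) − (1)(-3) = 13
  (1)(-3) − (5)(-5) = 22
  (5)(3) − (5)(-3) = 30
Sum = 76, so (signed) Area = 76/2 = 38, |Area| = 38.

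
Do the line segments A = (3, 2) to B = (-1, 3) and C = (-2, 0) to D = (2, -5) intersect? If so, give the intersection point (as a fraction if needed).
No (intersection of containing lines falls outside at least one segment)

Parametrize and solve: t = 33/16, s = -13/16. At least one of these is outside [0, 1], so the segments do not intersect.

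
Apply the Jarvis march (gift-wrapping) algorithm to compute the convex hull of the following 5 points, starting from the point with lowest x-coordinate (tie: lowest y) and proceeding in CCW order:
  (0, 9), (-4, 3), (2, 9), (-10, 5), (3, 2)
Hull (CCW) = [(-10, 5), (-4, 3), (3, 2), (2, 9), (0, 9)]

Jarvis march: at each step, from the current hull vertex p, select the next vertex q as the point such that every other point lies strictly to the left of (or on) the directed line p → q. (Equivalently: for every other point r, the cross product (q − p) × (r − p) ≥ 0.)
Starting point (lowest x, tie lowest y): (-10, 5). Wrap until returning to start. Resulting hull: (-10, 5), (-4, 3), (3, 2), (2, 9), (0, 9).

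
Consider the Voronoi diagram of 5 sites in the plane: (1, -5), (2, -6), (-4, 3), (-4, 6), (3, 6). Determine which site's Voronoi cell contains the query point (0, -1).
Nearest site = (1, -5)

The Voronoi cell of site s contains exactly those query points closer to s than to any other site. Compute squared distances from q = (0, -1) to each site:
  (1 − 0)² + (-5 − -1)² = 17
  (2 − 0)² + (-6 − -1)² = 29
  (-4 − 0)² + (3 − -1)² = 32
  (3 − 0)² + (6 − -1)² = 58
  (-4 − 0)² + (6 − -1)² = 65
Minimum is attained by (1, -5), so q lies in its Voronoi cell.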